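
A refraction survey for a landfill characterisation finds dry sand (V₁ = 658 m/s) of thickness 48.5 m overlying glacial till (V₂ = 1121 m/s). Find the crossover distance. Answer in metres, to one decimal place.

190.1 m

θ_c = arcsin(658/1121) = 35.94°, so cos θ_c = 0.8096 and tᵢ = 2h cos θ_c/V₁ = 0.1193 s.
At crossover x/V₁ = x/V₂ + tᵢ ⇒ x = tᵢ/(1/V₁ − 1/V₂) = 0.11935/(1.5198e-03 − 8.9206e-04) = 190.14 m.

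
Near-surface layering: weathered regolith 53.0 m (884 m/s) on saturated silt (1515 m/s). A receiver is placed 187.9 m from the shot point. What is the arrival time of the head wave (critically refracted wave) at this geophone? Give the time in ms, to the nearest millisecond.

θ_c = arcsin(V₁/V₂) = arcsin(884/1515) = 35.70°, cos θ_c = 0.8121.
Intercept time tᵢ = 2h cos θ_c / V₁ = 2·53.0·0.8121/884 = 0.09738 s.
t = x/V₂ + tᵢ = 187.9/1515 + 0.09738 = 0.22141 s.

221 ms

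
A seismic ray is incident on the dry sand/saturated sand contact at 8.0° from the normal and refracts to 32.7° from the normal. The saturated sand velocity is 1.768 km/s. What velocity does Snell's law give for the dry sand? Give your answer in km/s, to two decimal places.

0.46 km/s

sin 8.0° = 0.1392; sin 32.7° = 0.5402.
V₁ = V₂·(sin θ₁/sin θ₂) = 1.768·(0.1392/0.5402) = 0.46 km/s.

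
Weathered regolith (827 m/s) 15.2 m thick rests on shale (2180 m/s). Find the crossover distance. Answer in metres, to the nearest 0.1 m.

θ_c = arcsin(827/2180) = 22.29°, so cos θ_c = 0.9253 and tᵢ = 2h cos θ_c/V₁ = 0.0340 s.
At crossover x/V₁ = x/V₂ + tᵢ ⇒ x = tᵢ/(1/V₁ − 1/V₂) = 0.03401/(1.2092e-03 − 4.5872e-04) = 45.32 m.

45.3 m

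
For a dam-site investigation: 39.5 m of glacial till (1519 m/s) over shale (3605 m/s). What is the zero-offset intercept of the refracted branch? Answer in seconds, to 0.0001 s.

0.0472 s

θ_c = arcsin(V₁/V₂) = arcsin(1519/3605) = 24.92°; cos θ_c = 0.9069.
tᵢ = 2h·cos θ_c / V₁ = 2·39.5·0.9069 / 1519 = 0.04717 s.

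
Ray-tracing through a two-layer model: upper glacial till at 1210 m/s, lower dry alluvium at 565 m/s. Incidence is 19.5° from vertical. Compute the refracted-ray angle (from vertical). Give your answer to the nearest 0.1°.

Snell's law: sin θ₂ = (V₂/V₁)·sin θ₁ = (565/1210)·sin 19.5° = 0.1559.
θ₂ = arcsin 0.1559 = 8.97° from the normal.

9.0°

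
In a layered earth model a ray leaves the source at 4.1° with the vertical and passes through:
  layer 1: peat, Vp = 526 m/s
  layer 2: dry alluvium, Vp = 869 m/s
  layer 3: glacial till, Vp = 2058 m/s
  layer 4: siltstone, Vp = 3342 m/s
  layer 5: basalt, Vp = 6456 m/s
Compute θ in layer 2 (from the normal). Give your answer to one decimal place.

Snell's law across each interface conserves sin θ / V, so sin θ_2 = V_2·sin θ₁/V₁.
sin θ_2 = 869 × sin 4.1° / 526 = 0.1181.
θ_2 = arcsin 0.1181 = 6.78°.

6.8°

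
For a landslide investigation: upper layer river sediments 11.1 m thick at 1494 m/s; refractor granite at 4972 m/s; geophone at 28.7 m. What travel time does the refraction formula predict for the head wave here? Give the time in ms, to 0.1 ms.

θ_c = arcsin(V₁/V₂) = arcsin(1494/4972) = 17.49°, cos θ_c = 0.9538.
Intercept time tᵢ = 2h cos θ_c / V₁ = 2·11.1·0.9538/1494 = 0.01417 s.
t = x/V₂ + tᵢ = 28.7/4972 + 0.01417 = 0.01995 s.

19.9 ms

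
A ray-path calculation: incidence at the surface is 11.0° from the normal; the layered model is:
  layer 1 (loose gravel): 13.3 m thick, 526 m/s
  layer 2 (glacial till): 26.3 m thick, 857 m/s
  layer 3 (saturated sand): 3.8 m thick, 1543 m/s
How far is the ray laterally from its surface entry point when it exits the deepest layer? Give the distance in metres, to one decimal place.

13.8 m

Apply Snell's law at each interface; in layer i the horizontal offset is hᵢ·tan θᵢ.
Layer 1: θ = 11.00°; offset = 13.3·tan 11.00° = 2.585 m.
Layer 2: sin θ = 857·sin 11.0°/526 = 0.3109, θ = 18.11°; offset = 26.3·tan 18.11° = 8.602 m.
Layer 3: sin θ = 1543·sin 11.0°/526 = 0.5597, θ = 34.04°; offset = 3.8·tan 34.04° = 2.567 m.
Summing the layer offsets gives 13.754 m.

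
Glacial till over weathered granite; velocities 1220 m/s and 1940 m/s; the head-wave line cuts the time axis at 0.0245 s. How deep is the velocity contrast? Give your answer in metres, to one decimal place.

h = tᵢ·V₁·V₂ / (2·√(V₂²−V₁²)).
√(V₂²−V₁²) = √(1940² − 1220²) = 1508.4 m/s.
h = 0.0245 s × 1220 × 1940 / (2 × 1508.4) = 19.22 m.

19.2 m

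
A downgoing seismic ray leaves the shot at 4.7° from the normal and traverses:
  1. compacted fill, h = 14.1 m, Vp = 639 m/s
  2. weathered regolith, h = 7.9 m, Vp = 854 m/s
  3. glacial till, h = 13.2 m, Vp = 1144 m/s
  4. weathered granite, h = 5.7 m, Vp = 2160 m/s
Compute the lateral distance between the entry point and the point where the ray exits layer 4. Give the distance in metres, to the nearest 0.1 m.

Ray parameter p = sin 4.7° / 639 m/s = 1.2823e-04 s/m.
Layer 1: θ = 4.70°; offset = 14.1·tan 4.70° = 1.159 m.
Layer 2: sin θ = p·854 = 0.1095 → θ = 6.29°; offset = 7.9·tan 6.29° = 0.870 m.
Layer 3: sin θ = p·1144 = 0.1467 → θ = 8.44°; offset = 13.2·tan 8.44° = 1.958 m.
Layer 4: sin θ = p·2160 = 0.2770 → θ = 16.08°; offset = 5.7·tan 16.08° = 1.643 m.
Summing the layer offsets gives 5.630 m.

5.6 m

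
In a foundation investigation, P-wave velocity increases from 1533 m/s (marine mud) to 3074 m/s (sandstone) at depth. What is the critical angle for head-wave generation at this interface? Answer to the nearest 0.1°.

At critical incidence the refracted ray runs along the interface (θ₂ = 90°), so sin θ_c = V₁/V₂.
θ_c = arcsin(1533/3074) = arcsin 0.4987 = 29.91°.

29.9°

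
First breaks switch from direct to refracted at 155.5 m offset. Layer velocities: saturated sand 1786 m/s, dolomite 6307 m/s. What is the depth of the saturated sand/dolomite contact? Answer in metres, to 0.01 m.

h = (x_cross/2)·√((V₂−V₁)/(V₂+V₁)).
(V₂−V₁)/(V₂+V₁) = (6307−1786)/(6307+1786) = 0.5586; √ = 0.7474.
h = (155.5/2)·0.7474 = 58.11 m.

58.11 m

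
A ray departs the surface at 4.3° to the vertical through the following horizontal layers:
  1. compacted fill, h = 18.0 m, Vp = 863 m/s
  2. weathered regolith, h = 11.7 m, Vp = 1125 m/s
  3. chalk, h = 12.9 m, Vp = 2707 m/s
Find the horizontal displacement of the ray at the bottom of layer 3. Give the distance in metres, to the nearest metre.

6 m

Ray parameter p = sin 4.3° / 863 m/s = 8.6881e-05 s/m.
Layer 1: θ = 4.30°; offset = 18.0·tan 4.30° = 1.353 m.
Layer 2: sin θ = p·1125 = 0.0977 → θ = 5.61°; offset = 11.7·tan 5.61° = 1.149 m.
Layer 3: sin θ = p·2707 = 0.2352 → θ = 13.60°; offset = 12.9·tan 13.60° = 3.121 m.
Summing the layer offsets gives 5.624 m.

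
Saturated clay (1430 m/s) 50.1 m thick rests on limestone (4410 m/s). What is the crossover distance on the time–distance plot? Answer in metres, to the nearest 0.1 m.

θ_c = arcsin(1430/4410) = 18.92°, so cos θ_c = 0.9460 and tᵢ = 2h cos θ_c/V₁ = 0.0663 s.
At crossover x/V₁ = x/V₂ + tᵢ ⇒ x = tᵢ/(1/V₁ − 1/V₂) = 0.06628/(6.9930e-04 − 2.2676e-04) = 140.27 m.

140.3 m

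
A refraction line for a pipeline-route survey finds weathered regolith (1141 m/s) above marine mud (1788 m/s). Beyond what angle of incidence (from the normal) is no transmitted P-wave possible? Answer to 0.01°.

At critical incidence the refracted ray runs along the interface (θ₂ = 90°), so sin θ_c = V₁/V₂.
θ_c = arcsin(1141/1788) = arcsin 0.6381 = 39.65°.

39.65°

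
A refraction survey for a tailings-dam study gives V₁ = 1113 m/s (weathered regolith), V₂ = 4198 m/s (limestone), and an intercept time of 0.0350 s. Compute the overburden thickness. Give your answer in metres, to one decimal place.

h = tᵢ·V₁·V₂ / (2·√(V₂²−V₁²)).
√(V₂²−V₁²) = √(4198² − 1113²) = 4047.8 m/s.
h = 0.035 s × 1113 × 4198 / (2 × 4047.8) = 20.20 m.

20.2 m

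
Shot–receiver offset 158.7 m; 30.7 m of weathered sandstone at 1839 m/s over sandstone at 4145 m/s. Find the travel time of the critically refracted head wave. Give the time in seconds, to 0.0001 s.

θ_c = arcsin(V₁/V₂) = arcsin(1839/4145) = 26.34°, cos θ_c = 0.8962.
Intercept time tᵢ = 2h cos θ_c / V₁ = 2·30.7·0.8962/1839 = 0.02992 s.
t = x/V₂ + tᵢ = 158.7/4145 + 0.02992 = 0.06821 s.

0.0682 s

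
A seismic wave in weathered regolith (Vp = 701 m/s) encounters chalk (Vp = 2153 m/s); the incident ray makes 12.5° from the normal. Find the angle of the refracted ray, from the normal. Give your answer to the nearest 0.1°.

Snell's law: sin θ₂ = (V₂/V₁)·sin θ₁ = (2153/701)·sin 12.5° = 0.6648.
θ₂ = sin⁻¹(0.6648) = 41.66° (from vertical).

41.7°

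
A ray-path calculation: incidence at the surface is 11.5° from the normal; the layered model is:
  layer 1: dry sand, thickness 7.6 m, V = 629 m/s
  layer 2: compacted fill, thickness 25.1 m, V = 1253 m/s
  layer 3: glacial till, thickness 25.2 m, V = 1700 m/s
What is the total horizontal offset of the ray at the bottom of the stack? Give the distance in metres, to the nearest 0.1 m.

p = sin θ₁/V₁ = sin 11.5°/629 = 3.1696e-04 s/m is conserved through the stack.
Layer 1: θ = 11.50°; offset = 7.6·tan 11.50° = 1.546 m.
Layer 2: sin θ = p·1253 = 0.3972 → θ = 23.40°; offset = 25.1·tan 23.40° = 10.862 m.
Layer 3: sin θ = p·1700 = 0.5388 → θ = 32.60°; offset = 25.2·tan 32.60° = 16.119 m.
Σ offsets = 28.527 m.

28.5 m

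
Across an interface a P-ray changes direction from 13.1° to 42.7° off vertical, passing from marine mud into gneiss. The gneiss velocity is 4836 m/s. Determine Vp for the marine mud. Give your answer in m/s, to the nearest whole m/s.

1616 m/s

Snell's law: sin 13.1°/V₁ = sin 42.7°/V₂.
V₁ = V₂·sin 13.1°/sin 42.7° = 4836 × 0.3342 = 1616.26 m/s.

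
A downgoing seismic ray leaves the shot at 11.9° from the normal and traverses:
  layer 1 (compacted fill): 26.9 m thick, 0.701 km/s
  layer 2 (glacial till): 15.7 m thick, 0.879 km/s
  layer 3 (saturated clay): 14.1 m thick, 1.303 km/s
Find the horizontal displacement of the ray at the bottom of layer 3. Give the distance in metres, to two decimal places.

15.72 m

Ray parameter p = sin 11.9° / 0.701 km/s = 2.9416e-01 s/km.
Layer 1: θ = 11.90°; offset = 26.9·tan 11.90° = 5.6687 m.
Layer 2: sin θ = p·0.879 = 0.2586 → θ = 14.98°; offset = 15.7·tan 14.98° = 4.2024 m.
Layer 3: sin θ = p·1.303 = 0.3833 → θ = 22.54°; offset = 14.1·tan 22.54° = 5.8512 m.
Summing the layer offsets gives 15.7223 m.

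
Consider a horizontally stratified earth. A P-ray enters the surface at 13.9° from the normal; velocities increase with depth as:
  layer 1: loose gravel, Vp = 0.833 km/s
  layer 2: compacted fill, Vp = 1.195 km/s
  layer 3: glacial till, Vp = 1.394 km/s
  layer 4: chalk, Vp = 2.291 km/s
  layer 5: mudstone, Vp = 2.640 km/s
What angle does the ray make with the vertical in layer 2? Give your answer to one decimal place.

Ray parameter p = sin 13.9° / 0.833 = 2.8839e-01 s/km.
sin θ_2 = p·V_2 = 2.8839e-01 × 1.195 = 0.3446.
θ_2 = 20.16° from the vertical.

20.2°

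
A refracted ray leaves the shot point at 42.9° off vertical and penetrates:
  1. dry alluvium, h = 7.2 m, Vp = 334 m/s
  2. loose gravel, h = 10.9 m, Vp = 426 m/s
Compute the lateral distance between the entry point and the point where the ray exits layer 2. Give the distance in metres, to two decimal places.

p = sin θ₁/V₁ = sin 42.9°/334 = 2.0381e-03 s/m is conserved through the stack.
Layer 1: θ = 42.90°; offset = 7.2·tan 42.90° = 6.6907 m.
Layer 2: sin θ = p·426 = 0.8682 → θ = 60.25°; offset = 10.9·tan 60.25° = 19.0734 m.
Summing the layer offsets gives 25.7640 m.

25.76 m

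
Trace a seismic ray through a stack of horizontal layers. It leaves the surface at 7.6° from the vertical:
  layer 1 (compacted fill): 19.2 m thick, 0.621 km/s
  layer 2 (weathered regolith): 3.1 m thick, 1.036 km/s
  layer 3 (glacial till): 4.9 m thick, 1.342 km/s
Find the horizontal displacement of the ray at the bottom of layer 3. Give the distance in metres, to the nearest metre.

5 m

Apply Snell's law at each interface; in layer i the horizontal offset is hᵢ·tan θᵢ.
Layer 1: θ = 7.60°; offset = 19.2·tan 7.60° = 2.562 m.
Layer 2: sin θ = 1.036·sin 7.6°/0.621 = 0.2206, θ = 12.75°; offset = 3.1·tan 12.75° = 0.701 m.
Layer 3: sin θ = 1.342·sin 7.6°/0.621 = 0.2858, θ = 16.61°; offset = 4.9·tan 16.61° = 1.461 m.
Σ offsets = 4.725 m.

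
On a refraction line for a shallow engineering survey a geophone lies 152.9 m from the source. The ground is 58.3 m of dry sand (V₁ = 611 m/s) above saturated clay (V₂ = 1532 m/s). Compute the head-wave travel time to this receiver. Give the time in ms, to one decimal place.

274.8 ms

θ_c = arcsin(V₁/V₂) = arcsin(611/1532) = 23.50°, cos θ_c = 0.9170.
Intercept time tᵢ = 2h cos θ_c / V₁ = 2·58.3·0.9170/611 = 0.17500 s.
t = x/V₂ + tᵢ = 152.9/1532 + 0.17500 = 0.27480 s.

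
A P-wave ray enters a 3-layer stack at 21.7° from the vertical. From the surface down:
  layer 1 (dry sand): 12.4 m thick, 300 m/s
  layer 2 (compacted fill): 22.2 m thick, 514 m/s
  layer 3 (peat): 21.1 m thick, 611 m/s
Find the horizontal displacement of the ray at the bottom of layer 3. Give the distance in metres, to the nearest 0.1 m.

Apply Snell's law at each interface; in layer i the horizontal offset is hᵢ·tan θᵢ.
Layer 1: θ = 21.70°; offset = 12.4·tan 21.70° = 4.935 m.
Layer 2: sin θ = 514·sin 21.7°/300 = 0.6335, θ = 39.31°; offset = 22.2·tan 39.31° = 18.176 m.
Layer 3: sin θ = 611·sin 21.7°/300 = 0.7531, θ = 48.86°; offset = 21.1·tan 48.86° = 24.149 m.
Summing the layer offsets gives 47.260 m.

47.3 m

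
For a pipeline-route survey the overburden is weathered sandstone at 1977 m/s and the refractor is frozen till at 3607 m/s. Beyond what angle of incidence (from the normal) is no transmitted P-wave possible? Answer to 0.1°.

At critical incidence the refracted ray runs along the interface (θ₂ = 90°), so sin θ_c = V₁/V₂.
θ_c = arcsin(1977/3607) = arcsin 0.5481 = 33.24°.

33.2°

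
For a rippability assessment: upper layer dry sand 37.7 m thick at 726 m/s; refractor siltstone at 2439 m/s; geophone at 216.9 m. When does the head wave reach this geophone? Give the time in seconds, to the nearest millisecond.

t = x/V₂ + 2h·√(V₂²−V₁²)/(V₁V₂).
√(V₂²−V₁²) = √(2439²−726²) = 2328.4 m/s; delay term = 2·37.7·2328.4/(726·2439) = 0.09915 s.
t = 216.9/2439 + 0.09915 = 0.18808 s.

0.188 s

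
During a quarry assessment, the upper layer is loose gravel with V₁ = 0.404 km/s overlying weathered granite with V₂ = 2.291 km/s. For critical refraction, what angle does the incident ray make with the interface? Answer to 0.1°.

At critical incidence the refracted ray runs along the interface (θ₂ = 90°), so sin θ_c = V₁/V₂.
θ_c = arcsin(0.404/2.291) = arcsin 0.1763 = 10.16°.
Measured from the interface: 90° − 10.16° = 79.84°.

79.8°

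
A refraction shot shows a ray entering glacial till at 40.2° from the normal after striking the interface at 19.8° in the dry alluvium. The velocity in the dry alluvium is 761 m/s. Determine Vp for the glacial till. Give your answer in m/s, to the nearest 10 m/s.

1450 m/s

Snell's law: sin 19.8°/V₁ = sin 40.2°/V₂.
V₂ = V₁·sin 40.2°/sin 19.8° = 761 × 1.9055 = 1450.07 m/s.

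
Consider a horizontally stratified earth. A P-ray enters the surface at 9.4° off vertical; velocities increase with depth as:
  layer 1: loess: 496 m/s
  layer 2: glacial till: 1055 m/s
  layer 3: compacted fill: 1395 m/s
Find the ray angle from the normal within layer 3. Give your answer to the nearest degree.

27°

Snell's law across each interface conserves sin θ / V, so sin θ_3 = V_3·sin θ₁/V₁.
sin θ_3 = 1395 × sin 9.4° / 496 = 0.4594.
θ_3 = 27.35° from the vertical.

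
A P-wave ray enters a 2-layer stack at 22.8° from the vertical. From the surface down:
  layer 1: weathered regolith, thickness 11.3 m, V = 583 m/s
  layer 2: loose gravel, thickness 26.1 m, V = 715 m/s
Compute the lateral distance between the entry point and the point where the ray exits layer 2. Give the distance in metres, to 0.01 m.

18.85 m

p = sin θ₁/V₁ = sin 22.8°/583 = 6.6469e-04 s/m is conserved through the stack.
Layer 1: θ = 22.80°; offset = 11.3·tan 22.80° = 4.7501 m.
Layer 2: sin θ = p·715 = 0.4753 → θ = 28.38°; offset = 26.1·tan 28.38° = 14.0981 m.
Σ offsets = 18.8481 m.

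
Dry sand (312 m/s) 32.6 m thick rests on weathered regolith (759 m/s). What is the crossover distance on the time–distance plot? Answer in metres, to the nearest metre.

x_cross = 2h·√((V₂+V₁)/(V₂−V₁)).
(V₂+V₁)/(V₂−V₁) = (759+312)/(759−312) = 2.3960; √ = 1.5479.
x_cross = 2·32.6·1.5479 = 100.92 m.

101 m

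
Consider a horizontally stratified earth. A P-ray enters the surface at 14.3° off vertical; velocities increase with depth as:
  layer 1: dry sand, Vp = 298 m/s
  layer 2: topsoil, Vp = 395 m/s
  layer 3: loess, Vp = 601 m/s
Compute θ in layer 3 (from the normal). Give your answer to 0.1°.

29.9°

Ray parameter p = sin 14.3° / 298 = 8.2886e-04 s/m.
sin θ_3 = p·V_3 = 8.2886e-04 × 601 = 0.4981.
θ_3 = arcsin 0.4981 = 29.88°.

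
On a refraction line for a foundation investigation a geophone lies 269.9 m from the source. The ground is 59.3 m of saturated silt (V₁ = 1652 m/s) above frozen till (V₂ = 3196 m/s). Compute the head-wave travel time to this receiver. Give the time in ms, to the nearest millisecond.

146 ms

t = x/V₂ + 2h·√(V₂²−V₁²)/(V₁V₂).
√(V₂²−V₁²) = √(3196²−1652²) = 2735.9 m/s; delay term = 2·59.3·2735.9/(1652·3196) = 0.06146 s.
t = 269.9/3196 + 0.06146 = 0.14591 s.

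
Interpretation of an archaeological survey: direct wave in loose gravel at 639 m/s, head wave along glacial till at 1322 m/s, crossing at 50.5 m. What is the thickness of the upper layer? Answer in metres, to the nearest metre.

15 m

x_cross = 2h·√((V₂+V₁)/(V₂−V₁)) → h = x_cross / (2·√((V₂+V₁)/(V₂−V₁))).
√((V₂+V₁)/(V₂−V₁)) = √((1322+639)/(1322−639)) = 1.6944.
h = 50.5 / (2·1.6944) = 14.90 m.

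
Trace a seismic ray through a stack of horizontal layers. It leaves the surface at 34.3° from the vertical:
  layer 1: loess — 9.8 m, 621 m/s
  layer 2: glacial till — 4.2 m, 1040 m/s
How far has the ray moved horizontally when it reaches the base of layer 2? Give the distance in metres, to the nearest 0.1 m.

18.7 m

p = sin θ₁/V₁ = sin 34.3°/621 = 9.0745e-04 s/m is conserved through the stack.
Layer 1: θ = 34.30°; offset = 9.8·tan 34.30° = 6.685 m.
Layer 2: sin θ = p·1040 = 0.9437 → θ = 70.69°; offset = 4.2·tan 70.69° = 11.987 m.
Summing the layer offsets gives 18.672 m.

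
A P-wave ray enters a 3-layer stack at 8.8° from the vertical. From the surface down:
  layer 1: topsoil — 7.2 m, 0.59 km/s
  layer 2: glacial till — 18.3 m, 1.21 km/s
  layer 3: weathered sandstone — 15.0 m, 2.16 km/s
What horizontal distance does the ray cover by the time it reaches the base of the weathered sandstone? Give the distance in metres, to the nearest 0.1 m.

17.3 m

p = sin θ₁/V₁ = sin 8.8°/0.59 = 2.5930e-01 s/km is conserved through the stack.
Layer 1: θ = 8.80°; offset = 7.2·tan 8.80° = 1.115 m.
Layer 2: sin θ = p·1.21 = 0.3138 → θ = 18.29°; offset = 18.3·tan 18.29° = 6.047 m.
Layer 3: sin θ = p·2.16 = 0.5601 → θ = 34.06°; offset = 15.0·tan 34.06° = 10.141 m.
Summing the layer offsets gives 17.303 m.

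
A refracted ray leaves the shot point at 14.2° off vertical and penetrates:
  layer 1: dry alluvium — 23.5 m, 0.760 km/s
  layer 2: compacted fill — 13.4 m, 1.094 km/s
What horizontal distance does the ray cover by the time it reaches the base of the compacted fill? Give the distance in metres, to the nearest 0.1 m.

11.0 m

Apply Snell's law at each interface; in layer i the horizontal offset is hᵢ·tan θᵢ.
Layer 1: θ = 14.20°; offset = 23.5·tan 14.20° = 5.946 m.
Layer 2: sin θ = 1.094·sin 14.2°/0.760 = 0.3531, θ = 20.68°; offset = 13.4·tan 20.68° = 5.058 m.
Σ offsets = 11.004 m.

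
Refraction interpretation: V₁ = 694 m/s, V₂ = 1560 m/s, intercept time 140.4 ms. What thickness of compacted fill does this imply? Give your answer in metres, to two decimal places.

54.40 m

h = tᵢ·V₁·V₂ / (2·√(V₂²−V₁²)).
√(V₂²−V₁²) = √(1560² − 694²) = 1397.1 m/s.
h = 0.1404 s × 694 × 1560 / (2 × 1397.1) = 54.40 m.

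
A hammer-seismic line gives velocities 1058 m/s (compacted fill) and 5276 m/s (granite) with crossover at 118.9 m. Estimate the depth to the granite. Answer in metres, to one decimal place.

48.5 m

h = (x_cross/2)·√((V₂−V₁)/(V₂+V₁)).
(V₂−V₁)/(V₂+V₁) = (5276−1058)/(5276+1058) = 0.6659; √ = 0.8160.
h = (118.9/2)·0.8160 = 48.51 m.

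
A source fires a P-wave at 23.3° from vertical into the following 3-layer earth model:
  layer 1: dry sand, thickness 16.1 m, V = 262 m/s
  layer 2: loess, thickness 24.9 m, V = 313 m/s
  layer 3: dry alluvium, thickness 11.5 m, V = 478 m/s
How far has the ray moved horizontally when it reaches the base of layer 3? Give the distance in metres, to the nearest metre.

Apply Snell's law at each interface; in layer i the horizontal offset is hᵢ·tan θᵢ.
Layer 1: θ = 23.30°; offset = 16.1·tan 23.30° = 6.934 m.
Layer 2: sin θ = 313·sin 23.3°/262 = 0.4725, θ = 28.20°; offset = 24.9·tan 28.20° = 13.351 m.
Layer 3: sin θ = 478·sin 23.3°/262 = 0.7216, θ = 46.19°; offset = 11.5·tan 46.19° = 11.988 m.
Total horizontal offset = 32.273 m.

32 m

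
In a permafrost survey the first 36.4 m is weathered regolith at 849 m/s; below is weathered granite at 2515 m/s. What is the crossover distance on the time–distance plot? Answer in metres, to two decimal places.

θ_c = arcsin(849/2515) = 19.73°, so cos θ_c = 0.9413 and tᵢ = 2h cos θ_c/V₁ = 0.0807 s.
At crossover x/V₁ = x/V₂ + tᵢ ⇒ x = tᵢ/(1/V₁ − 1/V₂) = 0.08071/(1.1779e-03 − 3.9761e-04) = 103.45 m.

103.45 m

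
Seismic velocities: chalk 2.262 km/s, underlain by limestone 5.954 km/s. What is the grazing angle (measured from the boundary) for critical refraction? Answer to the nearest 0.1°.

67.7°

At critical incidence the refracted ray runs along the interface (θ₂ = 90°), so sin θ_c = V₁/V₂.
θ_c = arcsin(2.262/5.954) = arcsin 0.3799 = 22.33°.
Measured from the interface: 90° − 22.33° = 67.67°.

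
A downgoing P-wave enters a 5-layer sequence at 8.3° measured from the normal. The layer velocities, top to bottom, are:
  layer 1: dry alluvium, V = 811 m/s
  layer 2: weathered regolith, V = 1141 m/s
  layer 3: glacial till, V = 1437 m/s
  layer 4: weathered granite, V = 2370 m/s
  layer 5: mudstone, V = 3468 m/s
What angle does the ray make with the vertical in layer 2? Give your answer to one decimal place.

Ray parameter p = sin 8.3° / 811 = 1.7800e-04 s/m.
sin θ_2 = p·V_2 = 1.7800e-04 × 1141 = 0.2031.
θ_2 = arcsin 0.2031 = 11.72°.

11.7°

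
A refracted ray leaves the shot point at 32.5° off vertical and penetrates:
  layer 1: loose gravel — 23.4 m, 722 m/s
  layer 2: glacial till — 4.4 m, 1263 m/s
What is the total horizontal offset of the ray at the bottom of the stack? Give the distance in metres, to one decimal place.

Apply Snell's law at each interface; in layer i the horizontal offset is hᵢ·tan θᵢ.
Layer 1: θ = 32.50°; offset = 23.4·tan 32.50° = 14.907 m.
Layer 2: sin θ = 1263·sin 32.5°/722 = 0.9399, θ = 70.04°; offset = 4.4·tan 70.04° = 12.112 m.
Total horizontal offset = 27.019 m.

27.0 m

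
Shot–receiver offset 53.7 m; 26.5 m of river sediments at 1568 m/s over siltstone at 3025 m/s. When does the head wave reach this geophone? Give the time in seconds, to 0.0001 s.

t = x/V₂ + 2h·√(V₂²−V₁²)/(V₁V₂).
√(V₂²−V₁²) = √(3025²−1568²) = 2586.9 m/s; delay term = 2·26.5·2586.9/(1568·3025) = 0.02891 s.
t = 53.7/3025 + 0.02891 = 0.04666 s.

0.0467 s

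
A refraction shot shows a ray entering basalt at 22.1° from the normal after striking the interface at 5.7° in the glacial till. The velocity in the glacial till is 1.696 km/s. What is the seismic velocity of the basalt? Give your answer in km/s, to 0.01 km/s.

sin 5.7° = 0.0993; sin 22.1° = 0.3762.
V₂ = V₁·(sin θ₂/sin θ₁) = 1.696·(0.3762/0.0993) = 6.42 km/s.

6.42 km/s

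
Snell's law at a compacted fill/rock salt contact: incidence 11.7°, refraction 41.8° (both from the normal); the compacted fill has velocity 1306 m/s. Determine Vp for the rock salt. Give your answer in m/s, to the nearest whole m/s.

Snell's law: sin 11.7°/V₁ = sin 41.8°/V₂.
V₂ = V₁·sin 41.8°/sin 11.7° = 1306 × 3.2869 = 4292.63 m/s.

4293 m/s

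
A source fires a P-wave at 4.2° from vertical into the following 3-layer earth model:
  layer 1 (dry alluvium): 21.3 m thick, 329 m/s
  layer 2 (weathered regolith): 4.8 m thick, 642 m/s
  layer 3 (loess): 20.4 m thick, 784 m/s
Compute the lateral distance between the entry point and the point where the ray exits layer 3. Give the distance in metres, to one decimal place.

5.9 m

Apply Snell's law at each interface; in layer i the horizontal offset is hᵢ·tan θᵢ.
Layer 1: θ = 4.20°; offset = 21.3·tan 4.20° = 1.564 m.
Layer 2: sin θ = 642·sin 4.2°/329 = 0.1429, θ = 8.22°; offset = 4.8·tan 8.22° = 0.693 m.
Layer 3: sin θ = 784·sin 4.2°/329 = 0.1745, θ = 10.05°; offset = 20.4·tan 10.05° = 3.616 m.
Summing the layer offsets gives 5.873 m.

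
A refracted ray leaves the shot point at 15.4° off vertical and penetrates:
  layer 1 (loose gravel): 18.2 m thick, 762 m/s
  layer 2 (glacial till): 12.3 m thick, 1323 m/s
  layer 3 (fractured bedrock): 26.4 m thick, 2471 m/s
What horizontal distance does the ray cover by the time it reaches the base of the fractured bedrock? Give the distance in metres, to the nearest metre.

56 m

Ray parameter p = sin 15.4° / 762 m/s = 3.4850e-04 s/m.
Layer 1: θ = 15.40°; offset = 18.2·tan 15.40° = 5.013 m.
Layer 2: sin θ = p·1323 = 0.4611 → θ = 27.46°; offset = 12.3·tan 27.46° = 6.391 m.
Layer 3: sin θ = p·2471 = 0.8611 → θ = 59.44°; offset = 26.4·tan 59.44° = 44.720 m.
Total horizontal offset = 56.124 m.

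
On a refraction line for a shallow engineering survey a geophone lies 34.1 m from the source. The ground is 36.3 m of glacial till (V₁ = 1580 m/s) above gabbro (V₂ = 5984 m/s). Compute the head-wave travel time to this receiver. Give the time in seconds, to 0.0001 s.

0.0500 s

θ_c = arcsin(V₁/V₂) = arcsin(1580/5984) = 15.31°, cos θ_c = 0.9645.
Intercept time tᵢ = 2h cos θ_c / V₁ = 2·36.3·0.9645/1580 = 0.04432 s.
t = x/V₂ + tᵢ = 34.1/5984 + 0.04432 = 0.05002 s.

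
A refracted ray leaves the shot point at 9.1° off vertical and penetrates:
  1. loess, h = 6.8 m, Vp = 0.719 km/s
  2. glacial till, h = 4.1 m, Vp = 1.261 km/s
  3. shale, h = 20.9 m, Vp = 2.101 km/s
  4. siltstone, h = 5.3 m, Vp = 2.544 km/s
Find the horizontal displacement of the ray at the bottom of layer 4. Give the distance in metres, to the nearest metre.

17 m

Apply Snell's law at each interface; in layer i the horizontal offset is hᵢ·tan θᵢ.
Layer 1: θ = 9.10°; offset = 6.8·tan 9.10° = 1.089 m.
Layer 2: sin θ = 1.261·sin 9.1°/0.719 = 0.2774, θ = 16.10°; offset = 4.1·tan 16.10° = 1.184 m.
Layer 3: sin θ = 2.101·sin 9.1°/0.719 = 0.4622, θ = 27.53°; offset = 20.9·tan 27.53° = 10.892 m.
Layer 4: sin θ = 2.544·sin 9.1°/0.719 = 0.5596, θ = 34.03°; offset = 5.3·tan 34.03° = 3.579 m.
Σ offsets = 16.744 m.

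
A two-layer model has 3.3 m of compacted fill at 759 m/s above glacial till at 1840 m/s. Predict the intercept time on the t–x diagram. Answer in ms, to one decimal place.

θ_c = arcsin(V₁/V₂) = arcsin(759/1840) = 24.36°; cos θ_c = 0.9110.
tᵢ = 2h·cos θ_c / V₁ = 2·3.3·0.9110 / 759 = 0.00792 s.

7.9 ms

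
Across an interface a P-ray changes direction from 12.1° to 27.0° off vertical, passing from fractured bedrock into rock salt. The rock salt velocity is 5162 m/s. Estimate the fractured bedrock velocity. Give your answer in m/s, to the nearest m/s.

sin 12.1° = 0.2096; sin 27.0° = 0.4540.
V₁ = V₂·(sin θ₁/sin θ₂) = 5162·(0.2096/0.4540) = 2383.42 m/s.

2383 m/s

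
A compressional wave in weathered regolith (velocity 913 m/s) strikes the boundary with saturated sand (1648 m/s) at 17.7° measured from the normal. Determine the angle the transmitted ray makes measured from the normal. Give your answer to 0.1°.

sin θ₁/V₁ = sin θ₂/V₂ ⇒ sin θ₂ = 1648·sin 17.7°/913 = 1648·0.3040/913 = 0.5488.
θ₂ = arcsin 0.5488 = 33.28° from the normal.

33.3°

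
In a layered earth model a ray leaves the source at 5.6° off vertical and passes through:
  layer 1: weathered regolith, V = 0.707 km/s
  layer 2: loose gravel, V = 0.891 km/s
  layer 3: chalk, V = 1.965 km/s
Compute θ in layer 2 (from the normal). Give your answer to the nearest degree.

7°

Snell's law across each interface conserves sin θ / V, so sin θ_2 = V_2·sin θ₁/V₁.
sin θ_2 = 0.891 × sin 5.6° / 0.707 = 0.1230.
θ_2 = arcsin 0.1230 = 7.06°.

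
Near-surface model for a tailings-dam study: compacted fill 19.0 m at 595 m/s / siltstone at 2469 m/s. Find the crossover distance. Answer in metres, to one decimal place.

48.6 m

θ_c = arcsin(595/2469) = 13.94°, so cos θ_c = 0.9705 and tᵢ = 2h cos θ_c/V₁ = 0.0620 s.
At crossover x/V₁ = x/V₂ + tᵢ ⇒ x = tᵢ/(1/V₁ − 1/V₂) = 0.06198/(1.6807e-03 − 4.0502e-04) = 48.59 m.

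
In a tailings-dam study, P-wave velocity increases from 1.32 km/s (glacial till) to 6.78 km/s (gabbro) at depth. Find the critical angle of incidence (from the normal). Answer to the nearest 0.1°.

11.2°

At critical incidence the refracted ray runs along the interface (θ₂ = 90°), so sin θ_c = V₁/V₂.
θ_c = arcsin(1.32/6.78) = arcsin 0.1947 = 11.23°.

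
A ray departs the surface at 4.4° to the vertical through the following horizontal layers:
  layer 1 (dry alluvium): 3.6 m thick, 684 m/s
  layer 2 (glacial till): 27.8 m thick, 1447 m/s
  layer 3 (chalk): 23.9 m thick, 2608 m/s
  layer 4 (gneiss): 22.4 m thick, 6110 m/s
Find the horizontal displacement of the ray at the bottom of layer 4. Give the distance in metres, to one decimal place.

33.2 m

Apply Snell's law at each interface; in layer i the horizontal offset is hᵢ·tan θᵢ.
Layer 1: θ = 4.40°; offset = 3.6·tan 4.40° = 0.277 m.
Layer 2: sin θ = 1447·sin 4.4°/684 = 0.1623, θ = 9.34°; offset = 27.8·tan 9.34° = 4.573 m.
Layer 3: sin θ = 2608·sin 4.4°/684 = 0.2925, θ = 17.01°; offset = 23.9·tan 17.01° = 7.311 m.
Layer 4: sin θ = 6110·sin 4.4°/684 = 0.6853, θ = 43.26°; offset = 22.4·tan 43.26° = 21.079 m.
Total horizontal offset = 33.240 m.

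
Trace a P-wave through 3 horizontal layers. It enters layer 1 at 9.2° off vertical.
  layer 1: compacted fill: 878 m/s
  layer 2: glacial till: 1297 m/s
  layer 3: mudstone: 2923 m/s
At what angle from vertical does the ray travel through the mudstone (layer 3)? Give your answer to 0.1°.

Snell's law across each interface conserves sin θ / V, so sin θ_3 = V_3·sin θ₁/V₁.
sin θ_3 = 2923 × sin 9.2° / 878 = 0.5323.
θ_3 = 32.16° from the vertical.

32.2°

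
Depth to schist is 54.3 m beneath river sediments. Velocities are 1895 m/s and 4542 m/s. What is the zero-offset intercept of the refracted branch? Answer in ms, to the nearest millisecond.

θ_c = arcsin(V₁/V₂) = arcsin(1895/4542) = 24.66°; cos θ_c = 0.9088.
tᵢ = 2h·cos θ_c / V₁ = 2·54.3·0.9088 / 1895 = 0.05208 s.

52 ms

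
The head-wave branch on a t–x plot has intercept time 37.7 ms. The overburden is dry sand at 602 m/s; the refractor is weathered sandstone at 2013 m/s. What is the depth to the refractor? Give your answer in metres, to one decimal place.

θ_c = arcsin(602/2013) = 17.40°; cos θ_c = 0.9542.
tᵢ = 2h cos θ_c/V₁ ⇒ h = tᵢ·V₁/(2 cos θ_c) = 0.0377·602/(2·0.9542) = 11.89 m.

11.9 m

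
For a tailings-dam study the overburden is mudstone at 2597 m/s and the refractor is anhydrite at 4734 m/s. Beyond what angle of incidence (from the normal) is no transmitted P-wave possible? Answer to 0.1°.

33.3°

Critical incidence: sin θ_c = V₁/V₂ = 2597/4734 = 0.5486.
θ_c = arcsin 0.5486 = 33.27°.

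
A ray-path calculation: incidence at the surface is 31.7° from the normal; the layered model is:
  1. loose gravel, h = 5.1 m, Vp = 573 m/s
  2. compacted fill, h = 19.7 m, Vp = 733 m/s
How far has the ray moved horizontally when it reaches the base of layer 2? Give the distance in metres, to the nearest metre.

p = sin θ₁/V₁ = sin 31.7°/573 = 9.1705e-04 s/m is conserved through the stack.
Layer 1: θ = 31.70°; offset = 5.1·tan 31.70° = 3.150 m.
Layer 2: sin θ = p·733 = 0.6722 → θ = 42.24°; offset = 19.7·tan 42.24° = 17.886 m.
Summing the layer offsets gives 21.036 m.

21 m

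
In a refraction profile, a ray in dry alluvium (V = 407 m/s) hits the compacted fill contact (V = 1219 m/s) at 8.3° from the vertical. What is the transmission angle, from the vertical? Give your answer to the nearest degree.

sin θ₁/V₁ = sin θ₂/V₂ ⇒ sin θ₂ = 1219·sin 8.3°/407 = 1219·0.1444/407 = 0.4324.
θ₂ = arcsin 0.4324 = 25.62° from the normal.

26°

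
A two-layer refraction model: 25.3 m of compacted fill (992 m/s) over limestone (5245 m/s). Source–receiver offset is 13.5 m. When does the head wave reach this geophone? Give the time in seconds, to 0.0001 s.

0.0527 s

θ_c = arcsin(V₁/V₂) = arcsin(992/5245) = 10.90°, cos θ_c = 0.9820.
Intercept time tᵢ = 2h cos θ_c / V₁ = 2·25.3·0.9820/992 = 0.05009 s.
t = x/V₂ + tᵢ = 13.5/5245 + 0.05009 = 0.05266 s.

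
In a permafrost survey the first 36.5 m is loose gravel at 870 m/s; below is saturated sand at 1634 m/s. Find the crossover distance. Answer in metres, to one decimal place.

132.2 m

x_cross = 2h·√((V₂+V₁)/(V₂−V₁)).
(V₂+V₁)/(V₂−V₁) = (1634+870)/(1634−870) = 3.2775; √ = 1.8104.
x_cross = 2·36.5·1.8104 = 132.16 m.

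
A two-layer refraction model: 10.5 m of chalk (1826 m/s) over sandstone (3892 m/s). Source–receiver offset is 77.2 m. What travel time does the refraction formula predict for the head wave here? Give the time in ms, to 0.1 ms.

t = x/V₂ + 2h·√(V₂²−V₁²)/(V₁V₂).
√(V₂²−V₁²) = √(3892²−1826²) = 3437.1 m/s; delay term = 2·10.5·3437.1/(1826·3892) = 0.01016 s.
t = 77.2/3892 + 0.01016 = 0.02999 s.

30.0 ms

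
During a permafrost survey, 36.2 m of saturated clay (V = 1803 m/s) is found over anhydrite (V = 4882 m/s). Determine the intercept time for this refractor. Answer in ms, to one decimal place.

θ_c = arcsin(V₁/V₂) = arcsin(1803/4882) = 21.67°; cos θ_c = 0.9293.
tᵢ = 2h·cos θ_c / V₁ = 2·36.2·0.9293 / 1803 = 0.03732 s.

37.3 ms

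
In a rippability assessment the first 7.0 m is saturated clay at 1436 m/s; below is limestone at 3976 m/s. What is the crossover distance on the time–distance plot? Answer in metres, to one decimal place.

x_cross = 2h·√((V₂+V₁)/(V₂−V₁)).
(V₂+V₁)/(V₂−V₁) = (3976+1436)/(3976−1436) = 2.1307; √ = 1.4597.
x_cross = 2·7.0·1.4597 = 20.44 m.

20.4 m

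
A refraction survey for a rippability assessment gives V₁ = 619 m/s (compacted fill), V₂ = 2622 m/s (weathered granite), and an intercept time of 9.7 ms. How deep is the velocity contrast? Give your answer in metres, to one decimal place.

h = tᵢ·V₁·V₂ / (2·√(V₂²−V₁²)).
√(V₂²−V₁²) = √(2622² − 619²) = 2547.9 m/s.
h = 0.0097 s × 619 × 2622 / (2 × 2547.9) = 3.09 m.

3.1 m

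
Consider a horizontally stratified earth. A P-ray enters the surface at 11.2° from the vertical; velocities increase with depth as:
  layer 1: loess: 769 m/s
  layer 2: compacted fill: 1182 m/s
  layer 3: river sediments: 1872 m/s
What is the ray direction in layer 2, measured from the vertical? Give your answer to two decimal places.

17.37°

Ray parameter p = sin 11.2° / 769 = 2.5258e-04 s/m.
sin θ_2 = p·V_2 = 2.5258e-04 × 1182 = 0.2986.
θ_2 = 17.37° from the vertical.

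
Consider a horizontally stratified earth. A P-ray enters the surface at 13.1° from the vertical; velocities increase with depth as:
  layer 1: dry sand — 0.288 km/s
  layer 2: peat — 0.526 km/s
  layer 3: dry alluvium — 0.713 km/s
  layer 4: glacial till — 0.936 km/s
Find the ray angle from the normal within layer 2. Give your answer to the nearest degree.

24°

Ray parameter p = sin 13.1° / 0.288 = 7.8698e-01 s/km.
sin θ_2 = p·V_2 = 7.8698e-01 × 0.526 = 0.4140.
θ_2 = arcsin 0.4140 = 24.45°.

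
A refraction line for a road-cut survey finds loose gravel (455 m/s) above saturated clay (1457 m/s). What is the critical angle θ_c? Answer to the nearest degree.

18°

Critical incidence: sin θ_c = V₁/V₂ = 455/1457 = 0.3123.
θ_c = arcsin 0.3123 = 18.20°.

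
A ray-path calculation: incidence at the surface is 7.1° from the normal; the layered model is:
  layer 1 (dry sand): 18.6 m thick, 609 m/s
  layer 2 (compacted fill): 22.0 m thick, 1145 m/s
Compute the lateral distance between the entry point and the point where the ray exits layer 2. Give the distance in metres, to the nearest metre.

8 m

Ray parameter p = sin 7.1° / 609 m/s = 2.0296e-04 s/m.
Layer 1: θ = 7.10°; offset = 18.6·tan 7.10° = 2.317 m.
Layer 2: sin θ = p·1145 = 0.2324 → θ = 13.44°; offset = 22.0·tan 13.44° = 5.256 m.
Summing the layer offsets gives 7.573 m.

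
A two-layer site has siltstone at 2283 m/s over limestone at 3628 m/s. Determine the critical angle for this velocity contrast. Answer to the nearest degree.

39°

At critical incidence the refracted ray runs along the interface (θ₂ = 90°), so sin θ_c = V₁/V₂.
θ_c = arcsin(2283/3628) = arcsin 0.6293 = 39.00°.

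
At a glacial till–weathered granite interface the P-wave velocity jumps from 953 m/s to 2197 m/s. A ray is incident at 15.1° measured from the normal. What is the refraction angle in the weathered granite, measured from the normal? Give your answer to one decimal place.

Snell's law: sin θ₂ = (V₂/V₁)·sin θ₁ = (2197/953)·sin 15.1° = 0.6006.
θ₂ = arcsin 0.6006 = 36.91° from the normal.

36.9°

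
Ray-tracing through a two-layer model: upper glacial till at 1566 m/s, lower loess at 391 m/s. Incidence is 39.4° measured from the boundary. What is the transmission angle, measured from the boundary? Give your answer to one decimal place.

78.9°

Convert to the normal: θ₁ = 90° − 39.4° = 50.6°.
Snell's law: sin θ₂ = (V₂/V₁)·sin θ₁ = (391/1566)·sin 50.6° = 0.1929.
θ₂ = arcsin 0.1929 = 11.12° from the normal.
From the interface: 90° − 11.12° = 78.88°.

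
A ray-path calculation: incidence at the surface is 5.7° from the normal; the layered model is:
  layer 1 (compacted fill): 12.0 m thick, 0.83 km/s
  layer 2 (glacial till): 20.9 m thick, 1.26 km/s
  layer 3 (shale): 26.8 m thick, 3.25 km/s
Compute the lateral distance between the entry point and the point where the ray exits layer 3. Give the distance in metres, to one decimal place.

Ray parameter p = sin 5.7° / 0.83 km/s = 1.1966e-01 s/km.
Layer 1: θ = 5.70°; offset = 12.0·tan 5.70° = 1.198 m.
Layer 2: sin θ = p·1.26 = 0.1508 → θ = 8.67°; offset = 20.9·tan 8.67° = 3.188 m.
Layer 3: sin θ = p·3.25 = 0.3889 → θ = 22.89°; offset = 26.8·tan 22.89° = 11.313 m.
Σ offsets = 15.699 m.

15.7 m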